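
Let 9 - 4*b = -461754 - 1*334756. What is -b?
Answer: -796519/4 ≈ -1.9913e+5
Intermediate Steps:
b = 796519/4 (b = 9/4 - (-461754 - 1*334756)/4 = 9/4 - (-461754 - 334756)/4 = 9/4 - 1/4*(-796510) = 9/4 + 398255/2 = 796519/4 ≈ 1.9913e+5)
-b = -1*796519/4 = -796519/4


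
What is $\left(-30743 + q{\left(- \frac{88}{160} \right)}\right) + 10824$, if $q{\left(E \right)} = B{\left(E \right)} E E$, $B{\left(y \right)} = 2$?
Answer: $- \frac{3983679}{200} \approx -19918.0$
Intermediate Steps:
$q{\left(E \right)} = 2 E^{2}$ ($q{\left(E \right)} = 2 E E = 2 E^{2}$)
$\left(-30743 + q{\left(- \frac{88}{160} \right)}\right) + 10824 = \left(-30743 + 2 \left(- \frac{88}{160}\right)^{2}\right) + 10824 = \left(-30743 + 2 \left(\left(-88\right) \frac{1}{160}\right)^{2}\right) + 10824 = \left(-30743 + 2 \left(- \frac{11}{20}\right)^{2}\right) + 10824 = \left(-30743 + 2 \cdot \frac{121}{400}\right) + 10824 = \left(-30743 + \frac{121}{200}\right) + 10824 = - \frac{6148479}{200} + 10824 = - \frac{3983679}{200}$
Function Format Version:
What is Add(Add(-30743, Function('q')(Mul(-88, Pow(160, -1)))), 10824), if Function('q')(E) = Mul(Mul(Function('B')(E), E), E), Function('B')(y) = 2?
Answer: Rational(-3983679, 200) ≈ -19918.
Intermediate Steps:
Function('q')(E) = Mul(2, Pow(E, 2)) (Function('q')(E) = Mul(Mul(2, E), E) = Mul(2, Pow(E, 2)))
Add(Add(-30743, Function('q')(Mul(-88, Pow(160, -1)))), 10824) = Add(Add(-30743, Mul(2, Pow(Mul(-88, Pow(160, -1)), 2))), 10824) = Add(Add(-30743, Mul(2, Pow(Mul(-88, Rational(1, 160)), 2))), 10824) = Add(Add(-30743, Mul(2, Pow(Rational(-11, 20), 2))), 10824) = Add(Add(-30743, Mul(2, Rational(121, 400))), 10824) = Add(Add(-30743, Rational(121, 200)), 10824) = Add(Rational(-6148479, 200), 10824) = Rational(-3983679, 200)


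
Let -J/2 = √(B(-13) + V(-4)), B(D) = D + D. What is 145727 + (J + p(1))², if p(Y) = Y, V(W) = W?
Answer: 145608 - 4*I*√30 ≈ 1.4561e+5 - 21.909*I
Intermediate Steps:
B(D) = 2*D
J = -2*I*√30 (J = -2*√(2*(-13) - 4) = -2*√(-26 - 4) = -2*I*√30 ≈ -10.954*I)
145727 + (J + p(1))² = 145727 + (-2*I*√30 + 1)² = 145727 + (1 - 2*I*√30)²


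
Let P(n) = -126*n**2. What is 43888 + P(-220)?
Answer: -6054512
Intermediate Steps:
43888 + P(-220) = 43888 - 126*(-220)**2 = 43888 - 126*48400 = 43888 - 6098400 = -6054512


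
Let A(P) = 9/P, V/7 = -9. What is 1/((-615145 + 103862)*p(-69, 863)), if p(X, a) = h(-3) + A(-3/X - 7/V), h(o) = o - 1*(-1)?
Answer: -32/919798117 ≈ -3.4790e-8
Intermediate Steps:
V = -63 (V = 7*(-9) = -63)
h(o) = 1 + o (h(o) = o + 1 = 1 + o)
p(X, a) = -2 + 9/(⅑ - 3/X) (p(X, a) = (1 - 3) + 9/(-3/X - 7/(-63)) = -2 + 9/(-3/X - 7*(-1/63)) = -2 + 9/(-3/X + ⅑) = -2 + 9/(⅑ - 3/X))
1/((-615145 + 103862)*p(-69, 863)) = 1/((-615145 + 103862)*(((54 + 79*(-69))/(-27 - 69)))) = 1/((-511283)*(((54 - 5451)/(-96)))) = -1/(511283*((-1/96*(-5397)))) = -1/(511283*1799/32) = -1/511283*32/1799 = -32/919798117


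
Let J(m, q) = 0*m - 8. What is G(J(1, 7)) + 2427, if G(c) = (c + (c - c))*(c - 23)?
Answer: 2675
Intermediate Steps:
J(m, q) = -8 (J(m, q) = 0 - 8 = -8)
G(c) = c*(-23 + c) (G(c) = (c + 0)*(-23 + c) = c*(-23 + c))
G(J(1, 7)) + 2427 = -8*(-23 - 8) + 2427 = -8*(-31) + 2427 = 248 + 2427 = 2675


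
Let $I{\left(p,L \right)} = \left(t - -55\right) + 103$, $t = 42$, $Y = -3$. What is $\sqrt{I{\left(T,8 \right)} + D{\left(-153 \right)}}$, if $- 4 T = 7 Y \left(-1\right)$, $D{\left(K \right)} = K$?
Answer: $\sqrt{47} \approx 6.8557$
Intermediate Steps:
$T = - \frac{21}{4}$ ($T = - \frac{7 \left(-3\right) \left(-1\right)}{4} = - \frac{\left(-21\right) \left(-1\right)}{4} = \left(- \frac{1}{4}\right) 21 = - \frac{21}{4} \approx -5.25$)
$I{\left(p,L \right)} = 200$ ($I{\left(p,L \right)} = \left(42 - -55\right) + 103 = \left(42 + 55\right) + 103 = 97 + 103 = 200$)
$\sqrt{I{\left(T,8 \right)} + D{\left(-153 \right)}} = \sqrt{200 - 153} = \sqrt{47}$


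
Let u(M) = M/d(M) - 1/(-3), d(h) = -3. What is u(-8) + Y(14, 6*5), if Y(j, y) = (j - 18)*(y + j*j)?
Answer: -901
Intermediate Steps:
u(M) = ⅓ - M/3 (u(M) = M/(-3) - 1/(-3) = M*(-⅓) - 1*(-⅓) = -M/3 + ⅓ = ⅓ - M/3)
Y(j, y) = (-18 + j)*(y + j²)
u(-8) + Y(14, 6*5) = (⅓ - ⅓*(-8)) + (14³ - 108*5 - 18*14² + 14*(6*5)) = (⅓ + 8/3) + (2744 - 18*30 - 18*196 + 14*30) = 3 + (2744 - 540 - 3528 + 420) = 3 - 904 = -901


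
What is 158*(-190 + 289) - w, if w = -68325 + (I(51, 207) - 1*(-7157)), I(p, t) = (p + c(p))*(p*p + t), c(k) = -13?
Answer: -29894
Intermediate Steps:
I(p, t) = (-13 + p)*(t + p²) (I(p, t) = (p - 13)*(p*p + t) = (-13 + p)*(p² + t) = (-13 + p)*(t + p²))
w = 45536 (w = -68325 + ((51³ - 13*207 - 13*51² + 51*207) - 1*(-7157)) = -68325 + ((132651 - 2691 - 13*2601 + 10557) + 7157) = -68325 + ((132651 - 2691 - 33813 + 10557) + 7157) = -68325 + (106704 + 7157) = -68325 + 113861 = 45536)
158*(-190 + 289) - w = 158*(-190 + 289) - 1*45536 = 158*99 - 45536 = 15642 - 45536 = -29894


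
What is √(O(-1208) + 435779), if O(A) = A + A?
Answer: √433363 ≈ 658.30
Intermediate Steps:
O(A) = 2*A
√(O(-1208) + 435779) = √(2*(-1208) + 435779) = √(-2416 + 435779) = √433363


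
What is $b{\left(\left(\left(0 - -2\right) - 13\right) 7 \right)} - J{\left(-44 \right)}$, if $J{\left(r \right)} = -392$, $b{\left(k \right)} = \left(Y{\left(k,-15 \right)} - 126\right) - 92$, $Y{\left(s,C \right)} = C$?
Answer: $159$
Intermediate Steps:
$b{\left(k \right)} = -233$ ($b{\left(k \right)} = \left(-15 - 126\right) - 92 = -141 - 92 = -233$)
$b{\left(\left(\left(0 - -2\right) - 13\right) 7 \right)} - J{\left(-44 \right)} = -233 - -392 = -233 + 392 = 159$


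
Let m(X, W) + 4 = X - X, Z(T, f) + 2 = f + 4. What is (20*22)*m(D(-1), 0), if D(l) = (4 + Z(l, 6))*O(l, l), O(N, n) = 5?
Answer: -1760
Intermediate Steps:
Z(T, f) = 2 + f (Z(T, f) = -2 + (f + 4) = -2 + (4 + f) = 2 + f)
D(l) = 60 (D(l) = (4 + (2 + 6))*5 = (4 + 8)*5 = 12*5 = 60)
m(X, W) = -4 (m(X, W) = -4 + (X - X) = -4 + 0 = -4)
(20*22)*m(D(-1), 0) = (20*22)*(-4) = 440*(-4) = -1760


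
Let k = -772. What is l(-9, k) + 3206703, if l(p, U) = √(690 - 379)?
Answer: 3206703 + √311 ≈ 3.2067e+6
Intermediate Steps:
l(p, U) = √311
l(-9, k) + 3206703 = √311 + 3206703 = 3206703 + √311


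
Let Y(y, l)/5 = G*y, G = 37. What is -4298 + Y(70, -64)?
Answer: 8652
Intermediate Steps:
Y(y, l) = 185*y (Y(y, l) = 5*(37*y) = 185*y)
-4298 + Y(70, -64) = -4298 + 185*70 = -4298 + 12950 = 8652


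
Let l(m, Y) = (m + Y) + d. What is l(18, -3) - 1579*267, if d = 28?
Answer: -421550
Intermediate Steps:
l(m, Y) = 28 + Y + m (l(m, Y) = (m + Y) + 28 = (Y + m) + 28 = 28 + Y + m)
l(18, -3) - 1579*267 = (28 - 3 + 18) - 1579*267 = 43 - 421593 = -421550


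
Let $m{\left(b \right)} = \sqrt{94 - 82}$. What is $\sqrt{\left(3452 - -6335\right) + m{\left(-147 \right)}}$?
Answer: $\sqrt{9787 + 2 \sqrt{3}} \approx 98.947$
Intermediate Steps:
$m{\left(b \right)} = 2 \sqrt{3}$ ($m{\left(b \right)} = \sqrt{12} = 2 \sqrt{3}$)
$\sqrt{\left(3452 - -6335\right) + m{\left(-147 \right)}} = \sqrt{\left(3452 - -6335\right) + 2 \sqrt{3}} = \sqrt{\left(3452 + 6335\right) + 2 \sqrt{3}} = \sqrt{9787 + 2 \sqrt{3}}$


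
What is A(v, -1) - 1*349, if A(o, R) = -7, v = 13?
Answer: -356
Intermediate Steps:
A(v, -1) - 1*349 = -7 - 1*349 = -7 - 349 = -356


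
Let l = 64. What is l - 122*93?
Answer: -11282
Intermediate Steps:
l - 122*93 = 64 - 122*93 = 64 - 11346 = -11282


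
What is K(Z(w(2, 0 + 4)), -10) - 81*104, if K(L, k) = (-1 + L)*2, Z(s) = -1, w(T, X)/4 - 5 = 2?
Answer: -8428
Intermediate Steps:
w(T, X) = 28 (w(T, X) = 20 + 4*2 = 20 + 8 = 28)
K(L, k) = -2 + 2*L
K(Z(w(2, 0 + 4)), -10) - 81*104 = (-2 + 2*(-1)) - 81*104 = (-2 - 2) - 8424 = -4 - 8424 = -8428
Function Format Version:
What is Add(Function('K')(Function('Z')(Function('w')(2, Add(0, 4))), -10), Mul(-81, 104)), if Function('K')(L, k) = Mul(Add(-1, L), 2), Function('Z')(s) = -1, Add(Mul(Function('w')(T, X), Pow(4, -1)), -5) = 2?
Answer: -8428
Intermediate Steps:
Function('w')(T, X) = 28 (Function('w')(T, X) = Add(20, Mul(4, 2)) = Add(20, 8) = 28)
Function('K')(L, k) = Add(-2, Mul(2, L))
Add(Function('K')(Function('Z')(Function('w')(2, Add(0, 4))), -10), Mul(-81, 104)) = Add(Add(-2, Mul(2, -1)), Mul(-81, 104)) = Add(Add(-2, -2), -8424) = Add(-4, -8424) = -8428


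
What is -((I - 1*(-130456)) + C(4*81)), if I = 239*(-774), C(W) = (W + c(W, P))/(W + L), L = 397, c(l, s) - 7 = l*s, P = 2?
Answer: 39315151/721 ≈ 54529.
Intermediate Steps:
c(l, s) = 7 + l*s
C(W) = (7 + 3*W)/(397 + W) (C(W) = (W + (7 + W*2))/(W + 397) = (W + (7 + 2*W))/(397 + W) = (7 + 3*W)/(397 + W))
I = -184986
-((I - 1*(-130456)) + C(4*81)) = -((-184986 - 1*(-130456)) + (7 + 3*(4*81))/(397 + 4*81)) = -((-184986 + 130456) + (7 + 3*324)/(397 + 324)) = -(-54530 + (7 + 972)/721) = -(-54530 + (1/721)*979) = -(-54530 + 979/721) = -1*(-39315151/721) = 39315151/721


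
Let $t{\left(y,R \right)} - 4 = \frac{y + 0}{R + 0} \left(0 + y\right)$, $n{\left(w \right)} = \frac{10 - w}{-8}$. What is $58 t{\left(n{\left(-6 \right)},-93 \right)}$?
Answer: $\frac{21344}{93} \approx 229.51$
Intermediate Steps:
$n{\left(w \right)} = - \frac{5}{4} + \frac{w}{8}$ ($n{\left(w \right)} = \left(10 - w\right) \left(- \frac{1}{8}\right) = - \frac{5}{4} + \frac{w}{8}$)
$t{\left(y,R \right)} = 4 + \frac{y^{2}}{R}$ ($t{\left(y,R \right)} = 4 + \frac{y + 0}{R + 0} \left(0 + y\right) = 4 + \frac{y}{R} y = 4 + \frac{y^{2}}{R}$)
$58 t{\left(n{\left(-6 \right)},-93 \right)} = 58 \left(4 + \frac{\left(- \frac{5}{4} + \frac{1}{8} \left(-6\right)\right)^{2}}{-93}\right) = 58 \left(4 - \frac{\left(- \frac{5}{4} - \frac{3}{4}\right)^{2}}{93}\right) = 58 \left(4 - \frac{\left(-2\right)^{2}}{93}\right) = 58 \left(4 - \frac{4}{93}\right) = 58 \cdot \frac{368}{93} = \frac{21344}{93}$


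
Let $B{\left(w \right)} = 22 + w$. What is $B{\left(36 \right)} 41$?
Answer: $2378$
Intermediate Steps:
$B{\left(36 \right)} 41 = \left(22 + 36\right) 41 = 58 \cdot 41 = 2378$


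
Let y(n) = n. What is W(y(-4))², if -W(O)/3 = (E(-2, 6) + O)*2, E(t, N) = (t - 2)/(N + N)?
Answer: 676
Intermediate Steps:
E(t, N) = (-2 + t)/(2*N) (E(t, N) = (-2 + t)/((2*N)) = (-2 + t)*(1/(2*N)) = (-2 + t)/(2*N))
W(O) = 2 - 6*O (W(O) = -3*((½)*(-2 - 2)/6 + O)*2 = -3*((½)*(⅙)*(-4) + O)*2 = -3*(-⅓ + O)*2 = -3*(-⅔ + 2*O) = 2 - 6*O)
W(y(-4))² = (2 - 6*(-4))² = (2 + 24)² = 26² = 676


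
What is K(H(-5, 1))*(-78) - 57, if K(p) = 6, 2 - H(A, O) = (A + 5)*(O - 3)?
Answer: -525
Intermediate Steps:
H(A, O) = 2 - (-3 + O)*(5 + A) (H(A, O) = 2 - (A + 5)*(O - 3) = 2 - (5 + A)*(-3 + O) = 2 - (-3 + O)*(5 + A))
K(H(-5, 1))*(-78) - 57 = 6*(-78) - 57 = -468 - 57 = -525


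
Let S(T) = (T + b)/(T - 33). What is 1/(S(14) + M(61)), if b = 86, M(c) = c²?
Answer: 19/70599 ≈ 0.00026913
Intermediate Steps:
S(T) = (86 + T)/(-33 + T) (S(T) = (T + 86)/(T - 33) = (86 + T)/(-33 + T))
1/(S(14) + M(61)) = 1/((86 + 14)/(-33 + 14) + 61²) = 1/(100/(-19) + 3721) = 1/(-1/19*100 + 3721) = 1/(-100/19 + 3721) = 1/(70599/19) = 19/70599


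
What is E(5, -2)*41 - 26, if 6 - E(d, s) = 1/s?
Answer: 481/2 ≈ 240.50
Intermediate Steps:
E(d, s) = 6 - 1/s
E(5, -2)*41 - 26 = (6 - 1/(-2))*41 - 26 = (6 - 1*(-½))*41 - 26 = (6 + ½)*41 - 26 = (13/2)*41 - 26 = 533/2 - 26 = 481/2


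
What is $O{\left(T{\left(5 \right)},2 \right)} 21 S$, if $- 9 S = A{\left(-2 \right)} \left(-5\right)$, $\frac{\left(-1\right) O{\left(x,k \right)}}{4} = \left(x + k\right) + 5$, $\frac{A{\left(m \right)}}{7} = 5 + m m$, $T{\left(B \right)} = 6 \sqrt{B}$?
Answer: $-20580 - 17640 \sqrt{5} \approx -60024.0$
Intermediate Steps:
$A{\left(m \right)} = 35 + 7 m^{2}$ ($A{\left(m \right)} = 7 \left(5 + m m\right) = 7 \left(5 + m^{2}\right) = 35 + 7 m^{2}$)
$O{\left(x,k \right)} = -20 - 4 k - 4 x$ ($O{\left(x,k \right)} = - 4 \left(\left(x + k\right) + 5\right) = - 4 \left(\left(k + x\right) + 5\right) = - 4 \left(5 + k + x\right) = -20 - 4 k - 4 x$)
$S = 35$ ($S = - \frac{\left(35 + 7 \left(-2\right)^{2}\right) \left(-5\right)}{9} = - \frac{\left(35 + 7 \cdot 4\right) \left(-5\right)}{9} = - \frac{\left(35 + 28\right) \left(-5\right)}{9} = - \frac{63 \left(-5\right)}{9} = \left(- \frac{1}{9}\right) \left(-315\right) = 35$)
$O{\left(T{\left(5 \right)},2 \right)} 21 S = \left(-20 - 8 - 4 \cdot 6 \sqrt{5}\right) 21 \cdot 35 = \left(-20 - 8 - 24 \sqrt{5}\right) 21 \cdot 35 = \left(-28 - 24 \sqrt{5}\right) 21 \cdot 35 = \left(-588 - 504 \sqrt{5}\right) 35 = -20580 - 17640 \sqrt{5}$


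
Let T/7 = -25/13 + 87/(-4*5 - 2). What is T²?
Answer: 138462289/81796 ≈ 1692.8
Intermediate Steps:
T = -11767/286 (T = 7*(-25/13 + 87/(-4*5 - 2)) = 7*(-25*1/13 + 87/(-20 - 2)) = 7*(-25/13 + 87/(-22)) = 7*(-25/13 + 87*(-1/22)) = 7*(-25/13 - 87/22) = 7*(-1681/286) = -11767/286 ≈ -41.143)
T² = (-11767/286)² = 138462289/81796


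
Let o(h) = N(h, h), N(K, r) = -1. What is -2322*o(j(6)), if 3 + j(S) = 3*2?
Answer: 2322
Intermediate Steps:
j(S) = 3 (j(S) = -3 + 3*2 = -3 + 6 = 3)
o(h) = -1
-2322*o(j(6)) = -2322*(-1) = 2322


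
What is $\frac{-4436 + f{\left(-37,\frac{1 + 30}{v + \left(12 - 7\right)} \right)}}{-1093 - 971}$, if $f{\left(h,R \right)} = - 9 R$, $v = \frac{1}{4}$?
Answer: $\frac{1964}{903} \approx 2.175$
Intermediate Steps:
$v = \frac{1}{4} \approx 0.25$
$\frac{-4436 + f{\left(-37,\frac{1 + 30}{v + \left(12 - 7\right)} \right)}}{-1093 - 971} = \frac{-4436 - 9 \frac{1 + 30}{\frac{1}{4} + \left(12 - 7\right)}}{-1093 - 971} = \frac{-4436 - 9 \frac{31}{\frac{1}{4} + 5}}{-2064} = \left(-4436 - 9 \frac{31}{\frac{21}{4}}\right) \left(- \frac{1}{2064}\right) = \left(-4436 - 9 \cdot 31 \cdot \frac{4}{21}\right) \left(- \frac{1}{2064}\right) = \left(-4436 - \frac{372}{7}\right) \left(- \frac{1}{2064}\right) = \left(- \frac{31424}{7}\right) \left(- \frac{1}{2064}\right) = \frac{1964}{903}$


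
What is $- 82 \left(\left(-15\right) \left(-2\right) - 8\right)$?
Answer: $-1804$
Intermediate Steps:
$- 82 \left(\left(-15\right) \left(-2\right) - 8\right) = - 82 \left(30 - 8\right) = \left(-82\right) 22 = -1804$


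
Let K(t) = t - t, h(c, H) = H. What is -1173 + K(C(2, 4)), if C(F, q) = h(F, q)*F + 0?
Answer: -1173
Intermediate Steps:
C(F, q) = F*q (C(F, q) = q*F + 0 = F*q + 0 = F*q)
K(t) = 0
-1173 + K(C(2, 4)) = -1173 + 0 = -1173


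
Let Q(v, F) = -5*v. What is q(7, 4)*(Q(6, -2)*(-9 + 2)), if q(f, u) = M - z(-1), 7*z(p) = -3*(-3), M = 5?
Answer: 780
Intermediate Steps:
z(p) = 9/7 (z(p) = (-3*(-3))/7 = (1/7)*9 = 9/7)
q(f, u) = 26/7 (q(f, u) = 5 - 1*9/7 = 5 - 9/7 = 26/7)
q(7, 4)*(Q(6, -2)*(-9 + 2)) = 26*((-5*6)*(-9 + 2))/7 = 26*(-30*(-7))/7 = (26/7)*210 = 780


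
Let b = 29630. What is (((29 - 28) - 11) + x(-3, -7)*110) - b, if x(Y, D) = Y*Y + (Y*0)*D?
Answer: -28650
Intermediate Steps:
x(Y, D) = Y² (x(Y, D) = Y² + 0*D = Y² + 0 = Y²)
(((29 - 28) - 11) + x(-3, -7)*110) - b = (((29 - 28) - 11) + (-3)²*110) - 1*29630 = ((1 - 11) + 9*110) - 29630 = (-10 + 990) - 29630 = 980 - 29630 = -28650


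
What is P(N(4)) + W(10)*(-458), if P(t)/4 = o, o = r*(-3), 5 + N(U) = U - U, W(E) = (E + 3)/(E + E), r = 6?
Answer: -3697/10 ≈ -369.70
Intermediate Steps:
W(E) = (3 + E)/(2*E) (W(E) = (3 + E)/((2*E)) = (3 + E)*(1/(2*E)) = (3 + E)/(2*E))
N(U) = -5 (N(U) = -5 + (U - U) = -5 + 0 = -5)
o = -18 (o = 6*(-3) = -18)
P(t) = -72 (P(t) = 4*(-18) = -72)
P(N(4)) + W(10)*(-458) = -72 + ((½)*(3 + 10)/10)*(-458) = -72 + ((½)*(⅒)*13)*(-458) = -72 + (13/20)*(-458) = -72 - 2977/10 = -3697/10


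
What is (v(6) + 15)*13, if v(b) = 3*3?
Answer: 312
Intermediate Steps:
v(b) = 9
(v(6) + 15)*13 = (9 + 15)*13 = 24*13 = 312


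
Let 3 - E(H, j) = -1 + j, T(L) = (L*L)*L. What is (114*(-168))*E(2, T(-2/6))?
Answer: -231952/3 ≈ -77317.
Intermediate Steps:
T(L) = L³ (T(L) = L²*L = L³)
E(H, j) = 4 - j (E(H, j) = 3 - (-1 + j) = 3 + (1 - j) = 4 - j)
(114*(-168))*E(2, T(-2/6)) = (114*(-168))*(4 - (-2/6)³) = -19152*(4 - (-2*⅙)³) = -19152*(4 - (-⅓)³) = -19152*(4 - 1*(-1/27)) = -19152*(4 + 1/27) = -19152*109/27 = -231952/3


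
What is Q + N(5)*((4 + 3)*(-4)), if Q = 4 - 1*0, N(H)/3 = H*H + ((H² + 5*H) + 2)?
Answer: -6464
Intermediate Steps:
N(H) = 6 + 6*H² + 15*H (N(H) = 3*(H*H + ((H² + 5*H) + 2)) = 3*(H² + (2 + H² + 5*H)) = 3*(2 + 2*H² + 5*H) = 6 + 6*H² + 15*H)
Q = 4 (Q = 4 + 0 = 4)
Q + N(5)*((4 + 3)*(-4)) = 4 + (6 + 6*5² + 15*5)*((4 + 3)*(-4)) = 4 + (6 + 6*25 + 75)*(7*(-4)) = 4 + (6 + 150 + 75)*(-28) = 4 + 231*(-28) = 4 - 6468 = -6464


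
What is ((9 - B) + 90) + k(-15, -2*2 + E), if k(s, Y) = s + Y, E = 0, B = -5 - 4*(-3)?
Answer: 73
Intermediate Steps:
B = 7 (B = -5 + 12 = 7)
k(s, Y) = Y + s
((9 - B) + 90) + k(-15, -2*2 + E) = ((9 - 1*7) + 90) + ((-2*2 + 0) - 15) = ((9 - 7) + 90) + ((-4 + 0) - 15) = (2 + 90) + (-4 - 15) = 92 - 19 = 73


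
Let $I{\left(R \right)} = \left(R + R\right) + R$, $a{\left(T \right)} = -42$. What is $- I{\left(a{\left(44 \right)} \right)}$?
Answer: $126$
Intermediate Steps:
$I{\left(R \right)} = 3 R$ ($I{\left(R \right)} = 2 R + R = 3 R$)
$- I{\left(a{\left(44 \right)} \right)} = - 3 \left(-42\right) = \left(-1\right) \left(-126\right) = 126$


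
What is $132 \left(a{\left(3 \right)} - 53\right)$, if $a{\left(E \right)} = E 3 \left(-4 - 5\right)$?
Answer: $-17688$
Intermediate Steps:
$a{\left(E \right)} = - 27 E$ ($a{\left(E \right)} = 3 E \left(-9\right) = - 27 E$)
$132 \left(a{\left(3 \right)} - 53\right) = 132 \left(\left(-27\right) 3 - 53\right) = 132 \left(-81 - 53\right) = 132 \left(-134\right) = -17688$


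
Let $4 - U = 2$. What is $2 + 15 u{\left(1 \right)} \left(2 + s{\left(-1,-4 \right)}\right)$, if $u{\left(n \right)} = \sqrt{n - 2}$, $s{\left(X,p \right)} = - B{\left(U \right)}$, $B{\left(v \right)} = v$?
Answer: $2$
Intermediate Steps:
$U = 2$ ($U = 4 - 2 = 2$)
$s{\left(X,p \right)} = -2$ ($s{\left(X,p \right)} = \left(-1\right) 2 = -2$)
$u{\left(n \right)} = \sqrt{-2 + n}$
$2 + 15 u{\left(1 \right)} \left(2 + s{\left(-1,-4 \right)}\right) = 2 + 15 \sqrt{-2 + 1} \left(2 - 2\right) = 2 + 15 \sqrt{-1} \cdot 0 = 2 + 15 i 0 = 2 + 15 \cdot 0 = 2 + 0 = 2$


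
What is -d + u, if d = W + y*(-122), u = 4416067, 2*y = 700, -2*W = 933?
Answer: 8918467/2 ≈ 4.4592e+6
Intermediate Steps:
W = -933/2 (W = -1/2*933 = -933/2 ≈ -466.50)
y = 350 (y = (1/2)*700 = 350)
d = -86333/2 (d = -933/2 + 350*(-122) = -933/2 - 42700 = -86333/2 ≈ -43167.)
-d + u = -1*(-86333/2) + 4416067 = 86333/2 + 4416067 = 8918467/2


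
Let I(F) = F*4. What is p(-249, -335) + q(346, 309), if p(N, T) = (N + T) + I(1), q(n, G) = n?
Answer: -234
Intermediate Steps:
I(F) = 4*F
p(N, T) = 4 + N + T (p(N, T) = (N + T) + 4*1 = (N + T) + 4 = 4 + N + T)
p(-249, -335) + q(346, 309) = (4 - 249 - 335) + 346 = -580 + 346 = -234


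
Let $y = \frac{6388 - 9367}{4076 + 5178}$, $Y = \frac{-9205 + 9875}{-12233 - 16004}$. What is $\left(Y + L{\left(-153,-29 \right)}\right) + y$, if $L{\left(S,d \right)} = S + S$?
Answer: $- \frac{80049708791}{261305198} \approx -306.35$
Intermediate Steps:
$L{\left(S,d \right)} = 2 S$
$Y = - \frac{670}{28237}$ ($Y = \frac{670}{-28237} = 670 \left(- \frac{1}{28237}\right) = - \frac{670}{28237} \approx -0.023728$)
$y = - \frac{2979}{9254} \approx -0.32191$
$\left(Y + L{\left(-153,-29 \right)}\right) + y = \left(- \frac{670}{28237} + 2 \left(-153\right)\right) - \frac{2979}{9254} = \left(- \frac{670}{28237} - 306\right) - \frac{2979}{9254} = - \frac{8641192}{28237} - \frac{2979}{9254} = - \frac{80049708791}{261305198}$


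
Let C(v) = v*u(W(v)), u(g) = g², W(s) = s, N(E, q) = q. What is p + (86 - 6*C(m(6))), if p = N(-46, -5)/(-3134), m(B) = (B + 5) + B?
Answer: -92114523/3134 ≈ -29392.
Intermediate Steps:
m(B) = 5 + 2*B (m(B) = (5 + B) + B = 5 + 2*B)
C(v) = v³ (C(v) = v*v² = v³)
p = 5/3134 (p = -5/(-3134) = -5*(-1/3134) = 5/3134 ≈ 0.0015954)
p + (86 - 6*C(m(6))) = 5/3134 + (86 - 6*(5 + 2*6)³) = 5/3134 + (86 - 6*(5 + 12)³) = 5/3134 + (86 - 6*17³) = 5/3134 + (86 - 6*4913) = 5/3134 + (86 - 29478) = 5/3134 - 29392 = -92114523/3134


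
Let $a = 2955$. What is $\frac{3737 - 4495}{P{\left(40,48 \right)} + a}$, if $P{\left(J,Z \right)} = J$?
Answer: $- \frac{758}{2995} \approx -0.25309$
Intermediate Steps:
$\frac{3737 - 4495}{P{\left(40,48 \right)} + a} = \frac{3737 - 4495}{40 + 2955} = - \frac{758}{2995}$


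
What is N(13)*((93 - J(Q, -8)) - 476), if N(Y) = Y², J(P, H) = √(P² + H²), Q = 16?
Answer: -64727 - 1352*√5 ≈ -67750.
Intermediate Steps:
J(P, H) = √(H² + P²)
N(13)*((93 - J(Q, -8)) - 476) = 13²*((93 - √((-8)² + 16²)) - 476) = 169*((93 - √(64 + 256)) - 476) = 169*((93 - √320) - 476) = 169*((93 - 8*√5) - 476) = 169*(-383 - 8*√5) = -64727 - 1352*√5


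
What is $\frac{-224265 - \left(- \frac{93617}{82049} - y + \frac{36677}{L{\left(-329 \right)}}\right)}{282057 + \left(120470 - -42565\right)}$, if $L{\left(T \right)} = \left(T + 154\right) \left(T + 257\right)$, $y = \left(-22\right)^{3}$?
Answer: $- \frac{242858976623173}{460143854200800} \approx -0.52779$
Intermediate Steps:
$y = -10648$
$L{\left(T \right)} = \left(154 + T\right) \left(257 + T\right)$
$\frac{-224265 - \left(- \frac{93617}{82049} - y + \frac{36677}{L{\left(-329 \right)}}\right)}{282057 + \left(120470 - -42565\right)} = \frac{-224265 - \left(\frac{873564135}{82049} + \frac{36677}{39578 + \left(-329\right)^{2} + 411 \left(-329\right)}\right)}{282057 + \left(120470 - -42565\right)} = \frac{-224265 - \left(\frac{873564135}{82049} + \frac{36677}{39578 + 108241 - 135219}\right)}{282057 + \left(120470 + 42565\right)} = \frac{-224265 - \left(\frac{873564135}{82049} + \frac{36677}{12600}\right)}{282057 + 163035} = \frac{-224265 + \left(\left(\left(-36677\right) \frac{1}{12600} + \frac{93617}{82049}\right) - 10648\right)}{445092} = \left(-224265 + \left(\left(- \frac{36677}{12600} + \frac{93617}{82049}\right) - 10648\right)\right) \frac{1}{445092} = \left(-224265 - \frac{11009917412173}{1033817400}\right) \frac{1}{445092} = \left(- \frac{242858976623173}{1033817400}\right) \frac{1}{445092} = - \frac{242858976623173}{460143854200800}$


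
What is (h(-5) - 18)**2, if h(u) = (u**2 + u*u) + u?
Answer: 729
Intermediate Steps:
h(u) = u + 2*u**2 (h(u) = (u**2 + u**2) + u = 2*u**2 + u = u + 2*u**2)
(h(-5) - 18)**2 = (-5*(1 + 2*(-5)) - 18)**2 = (-5*(1 - 10) - 18)**2 = (-5*(-9) - 18)**2 = (45 - 18)**2 = 27**2 = 729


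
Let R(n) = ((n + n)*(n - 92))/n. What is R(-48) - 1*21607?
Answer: -21887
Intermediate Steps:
R(n) = -184 + 2*n (R(n) = ((2*n)*(-92 + n))/n = (2*n*(-92 + n))/n = -184 + 2*n)
R(-48) - 1*21607 = (-184 + 2*(-48)) - 1*21607 = (-184 - 96) - 21607 = -280 - 21607 = -21887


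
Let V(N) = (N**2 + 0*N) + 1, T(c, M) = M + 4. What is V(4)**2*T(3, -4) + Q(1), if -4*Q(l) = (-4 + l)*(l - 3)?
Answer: -3/2 ≈ -1.5000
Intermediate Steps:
T(c, M) = 4 + M
V(N) = 1 + N**2 (V(N) = (N**2 + 0) + 1 = N**2 + 1 = 1 + N**2)
Q(l) = -(-4 + l)*(-3 + l)/4 (Q(l) = -(-4 + l)*(l - 3)/4 = -(-4 + l)*(-3 + l)/4)
V(4)**2*T(3, -4) + Q(1) = (1 + 4**2)**2*(4 - 4) + (-3 - 1/4*1**2 + (7/4)*1) = (1 + 16)**2*0 + (-3 - 1/4*1 + 7/4) = 17**2*0 + (-3 - 1/4 + 7/4) = 289*0 - 3/2 = 0 - 3/2 = -3/2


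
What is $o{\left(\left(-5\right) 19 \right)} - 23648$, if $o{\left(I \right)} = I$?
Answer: $-23743$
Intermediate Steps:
$o{\left(\left(-5\right) 19 \right)} - 23648 = \left(-5\right) 19 - 23648 = -95 - 23648 = -23743$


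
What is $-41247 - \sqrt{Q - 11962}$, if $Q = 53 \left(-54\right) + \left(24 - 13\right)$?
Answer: $-41247 - i \sqrt{14813} \approx -41247.0 - 121.71 i$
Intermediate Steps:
$Q = -2851$ ($Q = -2862 + 11 = -2851$)
$-41247 - \sqrt{Q - 11962} = -41247 - \sqrt{-2851 - 11962} = -41247 - \sqrt{-14813} = -41247 - i \sqrt{14813}$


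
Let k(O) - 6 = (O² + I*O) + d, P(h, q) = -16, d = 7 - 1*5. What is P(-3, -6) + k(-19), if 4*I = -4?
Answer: 372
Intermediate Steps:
I = -1 (I = (¼)*(-4) = -1)
d = 2 (d = 7 - 5 = 2)
k(O) = 8 + O² - O (k(O) = 6 + ((O² - O) + 2) = 6 + (2 + O² - O) = 8 + O² - O)
P(-3, -6) + k(-19) = -16 + (8 + (-19)² - 1*(-19)) = -16 + (8 + 361 + 19) = -16 + 388 = 372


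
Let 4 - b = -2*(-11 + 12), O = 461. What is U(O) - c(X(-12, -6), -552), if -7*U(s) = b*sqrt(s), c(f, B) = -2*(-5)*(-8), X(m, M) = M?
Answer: 80 - 6*sqrt(461)/7 ≈ 61.596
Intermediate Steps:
c(f, B) = -80 (c(f, B) = 10*(-8) = -80)
b = 6 (b = 4 - (-2)*(-11 + 12) = 4 - (-2) = 4 - 1*(-2) = 4 + 2 = 6)
U(s) = -6*sqrt(s)/7
U(O) - c(X(-12, -6), -552) = -6*sqrt(461)/7 - 1*(-80) = -6*sqrt(461)/7 + 80 = 80 - 6*sqrt(461)/7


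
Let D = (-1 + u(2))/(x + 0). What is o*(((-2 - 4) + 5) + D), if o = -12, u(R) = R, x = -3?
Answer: 16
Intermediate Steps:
D = -⅓ (D = (-1 + 2)/(-3 + 0) = 1/(-3) = 1*(-⅓) = -⅓ ≈ -0.33333)
o*(((-2 - 4) + 5) + D) = -12*(((-2 - 4) + 5) - ⅓) = -12*((-6 + 5) - ⅓) = -12*(-1 - ⅓) = -12*(-4/3) = 16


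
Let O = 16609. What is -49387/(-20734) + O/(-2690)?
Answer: -52879994/13943615 ≈ -3.7924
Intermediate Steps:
-49387/(-20734) + O/(-2690) = -49387/(-20734) + 16609/(-2690) = -49387*(-1/20734) + 16609*(-1/2690) = 49387/20734 - 16609/2690 = -52879994/13943615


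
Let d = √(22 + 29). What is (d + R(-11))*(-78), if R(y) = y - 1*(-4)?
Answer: 546 - 78*√51 ≈ -11.031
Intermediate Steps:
R(y) = 4 + y (R(y) = y + 4 = 4 + y)
d = √51 ≈ 7.1414
(d + R(-11))*(-78) = (√51 + (4 - 11))*(-78) = (√51 - 7)*(-78) = (-7 + √51)*(-78) = 546 - 78*√51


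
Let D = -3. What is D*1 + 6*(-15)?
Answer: -93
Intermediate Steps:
D*1 + 6*(-15) = -3*1 + 6*(-15) = -3 - 90 = -93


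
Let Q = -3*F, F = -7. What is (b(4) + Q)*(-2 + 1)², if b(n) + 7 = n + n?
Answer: 22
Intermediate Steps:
b(n) = -7 + 2*n (b(n) = -7 + (n + n) = -7 + 2*n)
Q = 21 (Q = -3*(-7) = 21)
(b(4) + Q)*(-2 + 1)² = ((-7 + 2*4) + 21)*(-2 + 1)² = ((-7 + 8) + 21)*(-1)² = (1 + 21)*1 = 22*1 = 22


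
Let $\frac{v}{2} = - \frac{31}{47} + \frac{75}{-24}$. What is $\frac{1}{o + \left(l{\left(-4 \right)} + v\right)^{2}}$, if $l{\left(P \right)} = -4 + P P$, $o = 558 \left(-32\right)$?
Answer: $- \frac{35344}{630408575} \approx -5.6065 \cdot 10^{-5}$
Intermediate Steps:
$o = -17856$
$l{\left(P \right)} = -4 + P^{2}$
$v = - \frac{1423}{188}$ ($v = 2 \left(- \frac{31}{47} + \frac{75}{-24}\right) = 2 \left(\left(-31\right) \frac{1}{47} + 75 \left(- \frac{1}{24}\right)\right) = 2 \left(- \frac{31}{47} - \frac{25}{8}\right) = 2 \left(- \frac{1423}{376}\right) = - \frac{1423}{188} \approx -7.5691$)
$\frac{1}{o + \left(l{\left(-4 \right)} + v\right)^{2}} = \frac{1}{-17856 + \left(\left(-4 + \left(-4\right)^{2}\right) - \frac{1423}{188}\right)^{2}} = \frac{1}{-17856 + \left(\left(-4 + 16\right) - \frac{1423}{188}\right)^{2}} = \frac{1}{-17856 + \left(12 - \frac{1423}{188}\right)^{2}} = \frac{1}{-17856 + \left(\frac{833}{188}\right)^{2}} = \frac{1}{-17856 + \frac{693889}{35344}} = \frac{1}{- \frac{630408575}{35344}} = - \frac{35344}{630408575}$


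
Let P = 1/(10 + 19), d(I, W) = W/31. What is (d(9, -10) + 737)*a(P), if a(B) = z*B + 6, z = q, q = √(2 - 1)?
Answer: 3996475/899 ≈ 4445.5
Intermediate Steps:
d(I, W) = W/31 (d(I, W) = W*(1/31) = W/31)
q = 1 (q = √1 = 1)
z = 1
P = 1/29 ≈ 0.034483
a(B) = 6 + B (a(B) = 1*B + 6 = B + 6 = 6 + B)
(d(9, -10) + 737)*a(P) = ((1/31)*(-10) + 737)*(6 + 1/29) = (-10/31 + 737)*(175/29) = (22837/31)*(175/29) = 3996475/899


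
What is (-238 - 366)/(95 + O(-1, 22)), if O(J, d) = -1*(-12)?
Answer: -604/107 ≈ -5.6449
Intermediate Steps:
O(J, d) = 12
(-238 - 366)/(95 + O(-1, 22)) = (-238 - 366)/(95 + 12) = -604/107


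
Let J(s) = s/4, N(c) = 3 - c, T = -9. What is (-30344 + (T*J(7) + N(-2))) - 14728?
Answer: -180331/4 ≈ -45083.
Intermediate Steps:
J(s) = s/4 (J(s) = s*(¼) = s/4)
(-30344 + (T*J(7) + N(-2))) - 14728 = (-30344 + (-9*7/4 + (3 - 1*(-2)))) - 14728 = (-30344 + (-9*7/4 + (3 + 2))) - 14728 = (-30344 + (-63/4 + 5)) - 14728 = (-30344 - 43/4) - 14728 = -121419/4 - 14728 = -180331/4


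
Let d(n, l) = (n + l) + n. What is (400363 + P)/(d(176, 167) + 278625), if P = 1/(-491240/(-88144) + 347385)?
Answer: 510803044806541/356145810523080 ≈ 1.4343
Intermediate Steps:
d(n, l) = l + 2*n (d(n, l) = (l + n) + n = l + 2*n)
P = 11018/3827549335 (P = 1/(-491240*(-1/88144) + 347385) = 1/(61405/11018 + 347385) = 1/(3827549335/11018) = 11018/3827549335 ≈ 2.8786e-6)
(400363 + P)/(d(176, 167) + 278625) = (400363 + 11018/3827549335)/((167 + 2*176) + 278625) = 1532409134419623/(3827549335*((167 + 352) + 278625)) = 1532409134419623/(3827549335*(519 + 278625)) = (1532409134419623/3827549335)/279144 = (1532409134419623/3827549335)*(1/279144) = 510803044806541/356145810523080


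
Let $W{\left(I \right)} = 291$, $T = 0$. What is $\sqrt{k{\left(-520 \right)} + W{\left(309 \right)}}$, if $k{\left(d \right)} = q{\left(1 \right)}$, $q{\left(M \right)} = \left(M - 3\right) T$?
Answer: $\sqrt{291} \approx 17.059$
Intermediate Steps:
$q{\left(M \right)} = 0$ ($q{\left(M \right)} = \left(M - 3\right) 0 = \left(-3 + M\right) 0 = 0$)
$k{\left(d \right)} = 0$
$\sqrt{k{\left(-520 \right)} + W{\left(309 \right)}} = \sqrt{0 + 291} = \sqrt{291}$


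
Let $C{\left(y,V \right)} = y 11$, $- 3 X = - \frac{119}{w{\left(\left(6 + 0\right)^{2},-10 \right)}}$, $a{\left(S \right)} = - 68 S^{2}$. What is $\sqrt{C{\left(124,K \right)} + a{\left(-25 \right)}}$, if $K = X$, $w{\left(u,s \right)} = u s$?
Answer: $4 i \sqrt{2571} \approx 202.82 i$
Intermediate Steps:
$w{\left(u,s \right)} = s u$
$X = - \frac{119}{1080}$ ($X = - \frac{\left(-119\right) \frac{1}{\left(-10\right) \left(6 + 0\right)^{2}}}{3} = - \frac{\left(-119\right) \frac{1}{\left(-10\right) 6^{2}}}{3} = - \frac{\left(-119\right) \frac{1}{\left(-10\right) 36}}{3} = - \frac{\left(-119\right) \frac{1}{-360}}{3} = - \frac{\left(-119\right) \left(- \frac{1}{360}\right)}{3} = \left(- \frac{1}{3}\right) \frac{119}{360} = - \frac{119}{1080} \approx -0.11019$)
$K = - \frac{119}{1080} \approx -0.11019$
$C{\left(y,V \right)} = 11 y$
$\sqrt{C{\left(124,K \right)} + a{\left(-25 \right)}} = \sqrt{11 \cdot 124 - 68 \left(-25\right)^{2}} = \sqrt{1364 - 42500} = \sqrt{-41136} = 4 i \sqrt{2571}$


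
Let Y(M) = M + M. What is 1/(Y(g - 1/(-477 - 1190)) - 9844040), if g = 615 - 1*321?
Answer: -1667/16409034482 ≈ -1.0159e-7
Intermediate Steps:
g = 294 (g = 615 - 321 = 294)
Y(M) = 2*M
1/(Y(g - 1/(-477 - 1190)) - 9844040) = 1/(2*(294 - 1/(-477 - 1190)) - 9844040) = 1/(2*(294 - 1/(-1667)) - 9844040) = 1/(2*(294 - 1*(-1/1667)) - 9844040) = 1/(2*(294 + 1/1667) - 9844040) = 1/(2*(490099/1667) - 9844040) = 1/(980198/1667 - 9844040) = 1/(-16409034482/1667) = -1667/16409034482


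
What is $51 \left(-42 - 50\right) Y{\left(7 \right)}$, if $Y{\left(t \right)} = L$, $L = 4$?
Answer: $-18768$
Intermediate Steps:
$Y{\left(t \right)} = 4$
$51 \left(-42 - 50\right) Y{\left(7 \right)} = 51 \left(-42 - 50\right) 4 = 51 \left(-92\right) 4 = \left(-4692\right) 4 = -18768$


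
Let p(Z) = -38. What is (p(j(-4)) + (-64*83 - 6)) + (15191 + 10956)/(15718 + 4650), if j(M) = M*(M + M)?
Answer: -109064861/20368 ≈ -5354.7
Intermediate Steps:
j(M) = 2*M² (j(M) = M*(2*M) = 2*M²)
(p(j(-4)) + (-64*83 - 6)) + (15191 + 10956)/(15718 + 4650) = (-38 + (-64*83 - 6)) + (15191 + 10956)/(15718 + 4650) = (-38 + (-5312 - 6)) + 26147/20368 = (-38 - 5318) + 26147*(1/20368) = -5356 + 26147/20368 = -109064861/20368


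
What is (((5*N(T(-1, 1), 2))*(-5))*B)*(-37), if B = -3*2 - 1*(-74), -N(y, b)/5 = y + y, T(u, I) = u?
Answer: 629000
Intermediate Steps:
N(y, b) = -10*y (N(y, b) = -5*(y + y) = -10*y)
B = 68 (B = -6 + 74 = 68)
(((5*N(T(-1, 1), 2))*(-5))*B)*(-37) = (((5*(-10*(-1)))*(-5))*68)*(-37) = (((5*10)*(-5))*68)*(-37) = ((50*(-5))*68)*(-37) = -250*68*(-37) = -17000*(-37) = 629000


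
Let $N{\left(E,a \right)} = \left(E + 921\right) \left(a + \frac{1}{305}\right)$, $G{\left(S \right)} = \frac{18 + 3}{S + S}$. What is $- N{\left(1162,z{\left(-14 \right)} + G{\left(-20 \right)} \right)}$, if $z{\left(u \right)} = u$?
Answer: $\frac{73806939}{2440} \approx 30249.0$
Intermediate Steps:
$G{\left(S \right)} = \frac{21}{2 S}$
$N{\left(E,a \right)} = \left(921 + E\right) \left(\frac{1}{305} + a\right)$ ($N{\left(E,a \right)} = \left(921 + E\right) \left(a + \frac{1}{305}\right) = \left(921 + E\right) \left(\frac{1}{305} + a\right)$)
$- N{\left(1162,z{\left(-14 \right)} + G{\left(-20 \right)} \right)} = - (\frac{921}{305} + 921 \left(-14 + \frac{21}{2 \left(-20\right)}\right) + \frac{1}{305} \cdot 1162 + 1162 \left(-14 + \frac{21}{2 \left(-20\right)}\right)) = - (\frac{921}{305} + 921 \left(-14 + \frac{21}{2} \left(- \frac{1}{20}\right)\right) + \frac{1162}{305} + 1162 \left(-14 + \frac{21}{2} \left(- \frac{1}{20}\right)\right)) = - (\frac{921}{305} + 921 \left(-14 - \frac{21}{40}\right) + \frac{1162}{305} + 1162 \left(-14 - \frac{21}{40}\right)) = - (\frac{921}{305} + 921 \left(- \frac{581}{40}\right) + \frac{1162}{305} + 1162 \left(- \frac{581}{40}\right)) = - (\frac{921}{305} - \frac{535101}{40} + \frac{1162}{305} - \frac{337561}{20}) = \left(-1\right) \left(- \frac{73806939}{2440}\right) = \frac{73806939}{2440}$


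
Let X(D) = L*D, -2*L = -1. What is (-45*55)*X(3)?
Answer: -7425/2 ≈ -3712.5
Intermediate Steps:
L = ½ (L = -½*(-1) = ½ ≈ 0.50000)
X(D) = D/2
(-45*55)*X(3) = (-45*55)*((½)*3) = -2475*3/2 = -7425/2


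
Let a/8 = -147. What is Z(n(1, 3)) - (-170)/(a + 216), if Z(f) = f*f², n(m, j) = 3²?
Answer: 69967/96 ≈ 728.82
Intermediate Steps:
n(m, j) = 9
a = -1176 (a = 8*(-147) = -1176)
Z(f) = f³
Z(n(1, 3)) - (-170)/(a + 216) = 9³ - (-170)/(-1176 + 216) = 729 - (-170)/(-960) = 729 - (-170)*(-1)/960 = 729 - 1*17/96 = 729 - 17/96 = 69967/96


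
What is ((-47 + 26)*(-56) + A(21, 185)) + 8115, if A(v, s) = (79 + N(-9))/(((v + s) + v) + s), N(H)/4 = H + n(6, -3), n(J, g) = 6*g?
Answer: 3827863/412 ≈ 9290.9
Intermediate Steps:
N(H) = -72 + 4*H (N(H) = 4*(H + 6*(-3)) = 4*(H - 18) = 4*(-18 + H) = -72 + 4*H)
A(v, s) = -29/(2*s + 2*v) (A(v, s) = (79 + (-72 + 4*(-9)))/(((v + s) + v) + s) = (79 + (-72 - 36))/(((s + v) + v) + s) = (79 - 108)/((s + 2*v) + s) = -29/(2*s + 2*v))
((-47 + 26)*(-56) + A(21, 185)) + 8115 = ((-47 + 26)*(-56) - 29/(2*185 + 2*21)) + 8115 = (-21*(-56) - 29/(370 + 42)) + 8115 = (1176 - 29/412) + 8115 = 484483/412 + 8115 = 3827863/412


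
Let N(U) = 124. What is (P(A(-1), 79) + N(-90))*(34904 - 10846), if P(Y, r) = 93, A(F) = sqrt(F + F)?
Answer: 5220586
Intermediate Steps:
A(F) = sqrt(2)*sqrt(F) (A(F) = sqrt(2*F) = sqrt(2)*sqrt(F))
(P(A(-1), 79) + N(-90))*(34904 - 10846) = (93 + 124)*(34904 - 10846) = 217*24058 = 5220586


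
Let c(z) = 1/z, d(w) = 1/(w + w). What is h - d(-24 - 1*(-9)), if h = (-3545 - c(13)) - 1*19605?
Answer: -9028517/390 ≈ -23150.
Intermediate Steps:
d(w) = 1/(2*w)
h = -300951/13 (h = (-3545 - 1/13) - 1*19605 = (-3545 - 1*1/13) - 19605 = (-3545 - 1/13) - 19605 = -46086/13 - 19605 = -300951/13 ≈ -23150.)
h - d(-24 - 1*(-9)) = -300951/13 - 1/(2*(-24 - 1*(-9))) = -300951/13 - 1/(2*(-24 + 9)) = -300951/13 - 1/(2*(-15)) = -300951/13 - (-1)/(2*15) = -300951/13 - 1*(-1/30) = -300951/13 + 1/30 = -9028517/390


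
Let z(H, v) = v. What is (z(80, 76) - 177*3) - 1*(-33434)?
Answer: 32979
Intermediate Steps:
(z(80, 76) - 177*3) - 1*(-33434) = (76 - 177*3) - 1*(-33434) = (76 - 531) + 33434 = -455 + 33434 = 32979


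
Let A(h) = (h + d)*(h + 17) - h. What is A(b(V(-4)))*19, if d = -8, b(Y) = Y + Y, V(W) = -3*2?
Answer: -1672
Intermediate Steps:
V(W) = -6
b(Y) = 2*Y
A(h) = -h + (-8 + h)*(17 + h) (A(h) = (h - 8)*(h + 17) - h = (-8 + h)*(17 + h) - h = -h + (-8 + h)*(17 + h))
A(b(V(-4)))*19 = (-136 + (2*(-6))² + 8*(2*(-6)))*19 = (-136 + (-12)² + 8*(-12))*19 = (-136 + 144 - 96)*19 = -88*19 = -1672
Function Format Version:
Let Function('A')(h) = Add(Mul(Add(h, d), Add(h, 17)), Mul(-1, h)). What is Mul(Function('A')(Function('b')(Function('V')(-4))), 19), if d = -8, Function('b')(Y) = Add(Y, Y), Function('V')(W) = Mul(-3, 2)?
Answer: -1672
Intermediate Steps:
Function('V')(W) = -6
Function('b')(Y) = Mul(2, Y)
Function('A')(h) = Add(Mul(-1, h), Mul(Add(-8, h), Add(17, h))) (Function('A')(h) = Add(Mul(Add(h, -8), Add(h, 17)), Mul(-1, h)) = Add(Mul(Add(-8, h), Add(17, h)), Mul(-1, h)) = Add(Mul(-1, h), Mul(Add(-8, h), Add(17, h))))
Mul(Function('A')(Function('b')(Function('V')(-4))), 19) = Mul(Add(-136, Pow(Mul(2, -6), 2), Mul(8, Mul(2, -6))), 19) = Mul(Add(-136, Pow(-12, 2), Mul(8, -12)), 19) = Mul(Add(-136, 144, -96), 19) = Mul(-88, 19) = -1672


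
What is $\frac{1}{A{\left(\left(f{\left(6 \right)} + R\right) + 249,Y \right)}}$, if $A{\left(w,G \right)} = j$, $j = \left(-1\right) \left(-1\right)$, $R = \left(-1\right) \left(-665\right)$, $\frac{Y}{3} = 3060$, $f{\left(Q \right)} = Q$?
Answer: $1$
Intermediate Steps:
$Y = 9180$ ($Y = 3 \cdot 3060 = 9180$)
$R = 665$
$j = 1$
$A{\left(w,G \right)} = 1$
$\frac{1}{A{\left(\left(f{\left(6 \right)} + R\right) + 249,Y \right)}} = 1^{-1} = 1$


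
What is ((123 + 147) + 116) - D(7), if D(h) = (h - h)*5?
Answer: 386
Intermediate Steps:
D(h) = 0 (D(h) = 0*5 = 0)
((123 + 147) + 116) - D(7) = ((123 + 147) + 116) - 1*0 = (270 + 116) + 0 = 386 + 0 = 386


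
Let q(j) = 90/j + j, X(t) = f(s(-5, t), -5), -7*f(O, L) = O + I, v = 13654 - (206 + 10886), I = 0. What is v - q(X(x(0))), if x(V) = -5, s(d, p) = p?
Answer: 17047/7 ≈ 2435.3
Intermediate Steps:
v = 2562 (v = 13654 - 1*11092 = 13654 - 11092 = 2562)
f(O, L) = -O/7 (f(O, L) = -(O + 0)/7 = -O/7)
X(t) = -t/7
q(j) = j + 90/j
v - q(X(x(0))) = 2562 - (-1/7*(-5) + 90/((-1/7*(-5)))) = 2562 - (5/7 + 90/(5/7)) = 2562 - (5/7 + 90*(7/5)) = 2562 - (5/7 + 126) = 2562 - 1*887/7 = 2562 - 887/7 = 17047/7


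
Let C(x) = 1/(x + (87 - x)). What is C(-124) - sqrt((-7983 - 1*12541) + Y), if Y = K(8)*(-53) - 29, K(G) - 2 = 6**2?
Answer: 1/87 - I*sqrt(22567) ≈ 0.011494 - 150.22*I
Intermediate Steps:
K(G) = 38 (K(G) = 2 + 6**2 = 2 + 36 = 38)
Y = -2043 (Y = 38*(-53) - 29 = -2014 - 29 = -2043)
C(x) = 1/87
C(-124) - sqrt((-7983 - 1*12541) + Y) = 1/87 - sqrt((-7983 - 1*12541) - 2043) = 1/87 - sqrt((-7983 - 12541) - 2043) = 1/87 - sqrt(-20524 - 2043) = 1/87 - sqrt(-22567) = 1/87 - I*sqrt(22567)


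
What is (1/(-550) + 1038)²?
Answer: 325925668201/302500 ≈ 1.0774e+6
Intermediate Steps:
(1/(-550) + 1038)² = (-1/550 + 1038)² = (570899/550)² = 325925668201/302500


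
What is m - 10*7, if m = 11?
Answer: -59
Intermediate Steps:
m - 10*7 = 11 - 10*7 = 11 - 70 = -59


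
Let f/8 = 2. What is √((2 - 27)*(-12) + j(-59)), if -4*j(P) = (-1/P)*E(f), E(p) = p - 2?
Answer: √4176374/118 ≈ 17.319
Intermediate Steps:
f = 16 (f = 8*2 = 16)
E(p) = -2 + p
j(P) = 7/(2*P) (j(P) = -(-1/P)*(-2 + 16)/4 = -(-1/P)*14/4 = -(-7)/(2*P) = 7/(2*P))
√((2 - 27)*(-12) + j(-59)) = √((2 - 27)*(-12) + (7/2)/(-59)) = √(-25*(-12) + (7/2)*(-1/59)) = √(300 - 7/118) = √(35393/118) = √4176374/118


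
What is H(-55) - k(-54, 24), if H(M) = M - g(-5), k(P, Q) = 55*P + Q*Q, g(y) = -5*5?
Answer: 2364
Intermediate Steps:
g(y) = -25
k(P, Q) = Q² + 55*P (k(P, Q) = 55*P + Q² = Q² + 55*P)
H(M) = 25 + M (H(M) = M - 1*(-25) = M + 25 = 25 + M)
H(-55) - k(-54, 24) = (25 - 55) - (24² + 55*(-54)) = -30 - (576 - 2970) = -30 - 1*(-2394) = -30 + 2394 = 2364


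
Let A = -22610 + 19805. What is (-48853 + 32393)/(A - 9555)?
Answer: 823/618 ≈ 1.3317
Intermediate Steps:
A = -2805
(-48853 + 32393)/(A - 9555) = (-48853 + 32393)/(-2805 - 9555) = -16460/(-12360) = -16460*(-1/12360) = 823/618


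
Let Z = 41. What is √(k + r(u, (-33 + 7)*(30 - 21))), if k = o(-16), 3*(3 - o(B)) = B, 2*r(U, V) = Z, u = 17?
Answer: √1038/6 ≈ 5.3697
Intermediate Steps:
r(U, V) = 41/2 (r(U, V) = (½)*41 = 41/2)
o(B) = 3 - B/3
k = 25/3 (k = 3 - ⅓*(-16) = 3 + 16/3 = 25/3 ≈ 8.3333)
√(k + r(u, (-33 + 7)*(30 - 21))) = √(25/3 + 41/2) = √(173/6) = √1038/6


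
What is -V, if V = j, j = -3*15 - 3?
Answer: 48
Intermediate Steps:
j = -48 (j = -45 - 3 = -48)
V = -48
-V = -1*(-48) = 48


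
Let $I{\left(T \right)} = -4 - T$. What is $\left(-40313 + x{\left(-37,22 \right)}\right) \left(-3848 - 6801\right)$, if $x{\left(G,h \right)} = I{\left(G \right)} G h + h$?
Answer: $715112297$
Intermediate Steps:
$x{\left(G,h \right)} = h + G h \left(-4 - G\right)$ ($x{\left(G,h \right)} = \left(-4 - G\right) G h + h = G \left(-4 - G\right) h + h = G h \left(-4 - G\right) + h = h + G h \left(-4 - G\right)$)
$\left(-40313 + x{\left(-37,22 \right)}\right) \left(-3848 - 6801\right) = \left(-40313 - 22 \left(-1 - 37 \left(4 - 37\right)\right)\right) \left(-3848 - 6801\right) = \left(-40313 - 22 \left(-1 - -1221\right)\right) \left(-10649\right) = \left(-40313 - 22 \left(-1 + 1221\right)\right) \left(-10649\right) = \left(-40313 - 22 \cdot 1220\right) \left(-10649\right) = \left(-40313 - 26840\right) \left(-10649\right) = \left(-67153\right) \left(-10649\right) = 715112297$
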